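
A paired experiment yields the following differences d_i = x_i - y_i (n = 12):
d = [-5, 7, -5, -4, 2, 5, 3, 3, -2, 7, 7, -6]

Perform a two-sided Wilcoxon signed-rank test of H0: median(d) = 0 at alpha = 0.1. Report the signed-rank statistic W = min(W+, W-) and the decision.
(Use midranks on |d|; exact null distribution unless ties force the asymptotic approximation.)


Step 1: Drop any zero differences (none here) and take |d_i|.
|d| = [5, 7, 5, 4, 2, 5, 3, 3, 2, 7, 7, 6]
Step 2: Midrank |d_i| (ties get averaged ranks).
ranks: |5|->7, |7|->11, |5|->7, |4|->5, |2|->1.5, |5|->7, |3|->3.5, |3|->3.5, |2|->1.5, |7|->11, |7|->11, |6|->9
Step 3: Attach original signs; sum ranks with positive sign and with negative sign.
W+ = 11 + 1.5 + 7 + 3.5 + 3.5 + 11 + 11 = 48.5
W- = 7 + 7 + 5 + 1.5 + 9 = 29.5
(Check: W+ + W- = 78 should equal n(n+1)/2 = 78.)
Step 4: Test statistic W = min(W+, W-) = 29.5.
Step 5: Ties in |d|, so use the tie-corrected normal approximation.
        E[W] = n(n+1)/4 = 12*13/4 = 39.
        Tie groups: |d|=2 (t=2), |d|=3 (t=2), |d|=5 (t=3), |d|=7 (t=3); sum(t^3 - t) = 60.
        Var[W] = n(n+1)(2n+1)/24 - sum(t^3-t)/48 = 3900/24 - 60/48 = 161.25.
        z = (W - E[W]) / sqrt(Var[W]) = (29.5 - 39) / 12.6984 = -0.7481.
        Two-sided p = 2*Phi(z) = 0.454385.
Step 6: alpha = 0.1. fail to reject H0.

W+ = 48.5, W- = 29.5, W = min = 29.5, p = 0.454385, fail to reject H0.


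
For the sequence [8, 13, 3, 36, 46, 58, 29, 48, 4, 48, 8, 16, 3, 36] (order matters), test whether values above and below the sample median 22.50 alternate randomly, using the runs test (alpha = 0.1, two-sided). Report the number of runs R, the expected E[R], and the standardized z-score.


Step 1: Compute median = 22.50; label A = above, B = below.
Labels in order: BBBAAAAABABBBA  (n_A = 7, n_B = 7)
Step 2: Count runs R = 6.
Step 3: Under H0 (random ordering), E[R] = 2*n_A*n_B/(n_A+n_B) + 1 = 2*7*7/14 + 1 = 8.0000.
        Var[R] = 2*n_A*n_B*(2*n_A*n_B - n_A - n_B) / ((n_A+n_B)^2 * (n_A+n_B-1)) = 8232/2548 = 3.2308.
        SD[R] = 1.7974.
Step 4: Continuity-corrected z = (R + 0.5 - E[R]) / SD[R] = (6 + 0.5 - 8.0000) / 1.7974 = -0.8345.
Step 5: Two-sided p-value via normal approximation = 2*(1 - Phi(|z|)) = 0.403986.
Step 6: alpha = 0.1. fail to reject H0.

R = 6, z = -0.8345, p = 0.403986, fail to reject H0.


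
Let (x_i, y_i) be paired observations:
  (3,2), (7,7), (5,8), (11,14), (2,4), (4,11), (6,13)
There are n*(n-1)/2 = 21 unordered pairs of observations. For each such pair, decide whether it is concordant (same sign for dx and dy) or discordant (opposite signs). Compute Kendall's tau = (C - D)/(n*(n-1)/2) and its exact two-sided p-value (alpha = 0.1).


Step 1: Enumerate the 21 unordered pairs (i,j) with i<j and classify each by sign(x_j-x_i) * sign(y_j-y_i).
  (1,2):dx=+4,dy=+5->C; (1,3):dx=+2,dy=+6->C; (1,4):dx=+8,dy=+12->C; (1,5):dx=-1,dy=+2->D
  (1,6):dx=+1,dy=+9->C; (1,7):dx=+3,dy=+11->C; (2,3):dx=-2,dy=+1->D; (2,4):dx=+4,dy=+7->C
  (2,5):dx=-5,dy=-3->C; (2,6):dx=-3,dy=+4->D; (2,7):dx=-1,dy=+6->D; (3,4):dx=+6,dy=+6->C
  (3,5):dx=-3,dy=-4->C; (3,6):dx=-1,dy=+3->D; (3,7):dx=+1,dy=+5->C; (4,5):dx=-9,dy=-10->C
  (4,6):dx=-7,dy=-3->C; (4,7):dx=-5,dy=-1->C; (5,6):dx=+2,dy=+7->C; (5,7):dx=+4,dy=+9->C
  (6,7):dx=+2,dy=+2->C
Step 2: C = 16, D = 5, total pairs = 21.
Step 3: tau = (C - D)/(n(n-1)/2) = (16 - 5)/21 = 0.523810.
Step 4: Exact two-sided p-value (enumerate n! = 5040 permutations of y under H0): p = 0.136111.
Step 5: alpha = 0.1. fail to reject H0.

tau_b = 0.5238 (C=16, D=5), p = 0.136111, fail to reject H0.


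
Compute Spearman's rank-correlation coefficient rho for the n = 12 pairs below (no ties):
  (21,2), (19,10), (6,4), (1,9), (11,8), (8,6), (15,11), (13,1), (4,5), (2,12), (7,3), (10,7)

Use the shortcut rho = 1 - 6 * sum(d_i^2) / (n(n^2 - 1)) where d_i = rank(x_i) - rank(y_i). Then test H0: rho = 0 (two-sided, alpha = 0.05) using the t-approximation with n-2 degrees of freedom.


Step 1: Rank x and y separately (midranks; no ties here).
rank(x): 21->12, 19->11, 6->4, 1->1, 11->8, 8->6, 15->10, 13->9, 4->3, 2->2, 7->5, 10->7
rank(y): 2->2, 10->10, 4->4, 9->9, 8->8, 6->6, 11->11, 1->1, 5->5, 12->12, 3->3, 7->7
Step 2: d_i = R_x(i) - R_y(i); compute d_i^2.
  (12-2)^2=100, (11-10)^2=1, (4-4)^2=0, (1-9)^2=64, (8-8)^2=0, (6-6)^2=0, (10-11)^2=1, (9-1)^2=64, (3-5)^2=4, (2-12)^2=100, (5-3)^2=4, (7-7)^2=0
sum(d^2) = 338.
Step 3: rho = 1 - 6*338 / (12*(12^2 - 1)) = 1 - 2028/1716 = -0.181818.
Step 4: Under H0, t = rho * sqrt((n-2)/(1-rho^2)) = -0.5847 ~ t(10).
Step 5: Two-sided p-value from the t-distribution with 10 df = 0.571701.
Step 6: alpha = 0.05. fail to reject H0.

rho = -0.1818, p = 0.571701, fail to reject H0 at alpha = 0.05.


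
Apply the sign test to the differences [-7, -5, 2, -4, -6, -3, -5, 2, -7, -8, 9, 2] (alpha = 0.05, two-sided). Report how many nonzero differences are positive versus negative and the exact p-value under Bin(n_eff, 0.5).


Step 1: Discard zero differences. Original n = 12; n_eff = number of nonzero differences = 12.
Nonzero differences (with sign): -7, -5, +2, -4, -6, -3, -5, +2, -7, -8, +9, +2
Step 2: Count signs: positive = 4, negative = 8.
Step 3: Under H0: P(positive) = 0.5, so the number of positives S ~ Bin(12, 0.5).
Step 4: Two-sided exact p-value = sum of Bin(12,0.5) probabilities at or below the observed probability = 0.387695.
Step 5: alpha = 0.05. fail to reject H0.

n_eff = 12, pos = 4, neg = 8, p = 0.387695, fail to reject H0.


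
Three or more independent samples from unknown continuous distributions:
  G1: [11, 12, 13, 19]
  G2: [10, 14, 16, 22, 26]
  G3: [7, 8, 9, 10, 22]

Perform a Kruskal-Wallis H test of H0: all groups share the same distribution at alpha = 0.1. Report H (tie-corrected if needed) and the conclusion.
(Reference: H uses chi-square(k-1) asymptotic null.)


Step 1: Combine all N = 14 observations and assign midranks.
sorted (value, group, rank): (7,G3,1), (8,G3,2), (9,G3,3), (10,G2,4.5), (10,G3,4.5), (11,G1,6), (12,G1,7), (13,G1,8), (14,G2,9), (16,G2,10), (19,G1,11), (22,G2,12.5), (22,G3,12.5), (26,G2,14)
Step 2: Sum ranks within each group.
R_1 = 32 (n_1 = 4)
R_2 = 50 (n_2 = 5)
R_3 = 23 (n_3 = 5)
Step 3: H = 12/(N(N+1)) * sum(R_i^2/n_i) - 3(N+1)
     = 12/(14*15) * (32^2/4 + 50^2/5 + 23^2/5) - 3*15
     = 0.057143 * 861.8 - 45
     = 4.245714.
Step 4: Ties present; correction factor C = 1 - 12/(14^3 - 14) = 0.995604. Corrected H = 4.245714 / 0.995604 = 4.264459.
Step 5: Under H0, H ~ chi^2(2); p-value = 0.118573.
Step 6: alpha = 0.1. fail to reject H0.

H = 4.2645, df = 2, p = 0.118573, fail to reject H0.


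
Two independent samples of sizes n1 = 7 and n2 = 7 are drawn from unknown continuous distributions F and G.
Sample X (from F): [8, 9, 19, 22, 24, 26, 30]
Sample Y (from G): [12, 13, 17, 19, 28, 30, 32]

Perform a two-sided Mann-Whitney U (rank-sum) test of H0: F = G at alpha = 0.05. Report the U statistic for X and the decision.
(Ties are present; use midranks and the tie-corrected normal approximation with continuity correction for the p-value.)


Step 1: Combine and sort all 14 observations; assign midranks.
sorted (value, group): (8,X), (9,X), (12,Y), (13,Y), (17,Y), (19,X), (19,Y), (22,X), (24,X), (26,X), (28,Y), (30,X), (30,Y), (32,Y)
ranks: 8->1, 9->2, 12->3, 13->4, 17->5, 19->6.5, 19->6.5, 22->8, 24->9, 26->10, 28->11, 30->12.5, 30->12.5, 32->14
Step 2: Rank sum for X: R1 = 1 + 2 + 6.5 + 8 + 9 + 10 + 12.5 = 49.
Step 3: U_X = R1 - n1(n1+1)/2 = 49 - 7*8/2 = 49 - 28 = 21.
       U_Y = n1*n2 - U_X = 49 - 21 = 28.
Step 4: Ties are present, so use the tie-corrected normal approximation (with continuity correction) for the p-value.
Step 5: p-value = 0.700852; compare to alpha = 0.05. fail to reject H0.

U_X = 21, p = 0.700852, fail to reject H0 at alpha = 0.05.


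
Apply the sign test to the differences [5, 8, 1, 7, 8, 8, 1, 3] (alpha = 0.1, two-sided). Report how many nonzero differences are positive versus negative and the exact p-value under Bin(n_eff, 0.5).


Step 1: Discard zero differences. Original n = 8; n_eff = number of nonzero differences = 8.
Nonzero differences (with sign): +5, +8, +1, +7, +8, +8, +1, +3
Step 2: Count signs: positive = 8, negative = 0.
Step 3: Under H0: P(positive) = 0.5, so the number of positives S ~ Bin(8, 0.5).
Step 4: Two-sided exact p-value = sum of Bin(8,0.5) probabilities at or below the observed probability = 0.007812.
Step 5: alpha = 0.1. reject H0.

n_eff = 8, pos = 8, neg = 0, p = 0.007812, reject H0.


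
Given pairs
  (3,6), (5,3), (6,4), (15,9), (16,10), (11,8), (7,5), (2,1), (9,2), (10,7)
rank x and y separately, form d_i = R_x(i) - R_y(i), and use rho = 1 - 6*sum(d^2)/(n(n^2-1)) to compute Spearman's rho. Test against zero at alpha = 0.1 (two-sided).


Step 1: Rank x and y separately (midranks; no ties here).
rank(x): 3->2, 5->3, 6->4, 15->9, 16->10, 11->8, 7->5, 2->1, 9->6, 10->7
rank(y): 6->6, 3->3, 4->4, 9->9, 10->10, 8->8, 5->5, 1->1, 2->2, 7->7
Step 2: d_i = R_x(i) - R_y(i); compute d_i^2.
  (2-6)^2=16, (3-3)^2=0, (4-4)^2=0, (9-9)^2=0, (10-10)^2=0, (8-8)^2=0, (5-5)^2=0, (1-1)^2=0, (6-2)^2=16, (7-7)^2=0
sum(d^2) = 32.
Step 3: rho = 1 - 6*32 / (10*(10^2 - 1)) = 1 - 192/990 = 0.806061.
Step 4: Under H0, t = rho * sqrt((n-2)/(1-rho^2)) = 3.8522 ~ t(8).
Step 5: Two-sided p-value from the t-distribution with 8 df = 0.004862.
Step 6: alpha = 0.1. reject H0.

rho = 0.8061, p = 0.004862, reject H0 at alpha = 0.1.


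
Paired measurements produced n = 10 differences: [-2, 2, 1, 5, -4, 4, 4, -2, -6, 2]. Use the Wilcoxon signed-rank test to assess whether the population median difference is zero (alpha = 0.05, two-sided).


Step 1: Drop any zero differences (none here) and take |d_i|.
|d| = [2, 2, 1, 5, 4, 4, 4, 2, 6, 2]
Step 2: Midrank |d_i| (ties get averaged ranks).
ranks: |2|->3.5, |2|->3.5, |1|->1, |5|->9, |4|->7, |4|->7, |4|->7, |2|->3.5, |6|->10, |2|->3.5
Step 3: Attach original signs; sum ranks with positive sign and with negative sign.
W+ = 3.5 + 1 + 9 + 7 + 7 + 3.5 = 31
W- = 3.5 + 7 + 3.5 + 10 = 24
(Check: W+ + W- = 55 should equal n(n+1)/2 = 55.)
Step 4: Test statistic W = min(W+, W-) = 24.
Step 5: Ties in |d|, so use the tie-corrected normal approximation.
        E[W] = n(n+1)/4 = 10*11/4 = 27.5.
        Tie groups: |d|=2 (t=4), |d|=4 (t=3); sum(t^3 - t) = 84.
        Var[W] = n(n+1)(2n+1)/24 - sum(t^3-t)/48 = 2310/24 - 84/48 = 94.5.
        z = (W - E[W]) / sqrt(Var[W]) = (24 - 27.5) / 9.7211 = -0.3600.
        Two-sided p = 2*Phi(z) = 0.718816.
Step 6: alpha = 0.05. fail to reject H0.

W+ = 31, W- = 24, W = min = 24, p = 0.718816, fail to reject H0.


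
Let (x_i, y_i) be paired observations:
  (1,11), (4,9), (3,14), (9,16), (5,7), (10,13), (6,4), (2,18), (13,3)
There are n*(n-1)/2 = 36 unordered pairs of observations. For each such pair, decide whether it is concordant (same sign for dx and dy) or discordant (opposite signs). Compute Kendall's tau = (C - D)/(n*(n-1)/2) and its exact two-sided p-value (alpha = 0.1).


Step 1: Enumerate the 36 unordered pairs (i,j) with i<j and classify each by sign(x_j-x_i) * sign(y_j-y_i).
  (1,2):dx=+3,dy=-2->D; (1,3):dx=+2,dy=+3->C; (1,4):dx=+8,dy=+5->C; (1,5):dx=+4,dy=-4->D
  (1,6):dx=+9,dy=+2->C; (1,7):dx=+5,dy=-7->D; (1,8):dx=+1,dy=+7->C; (1,9):dx=+12,dy=-8->D
  (2,3):dx=-1,dy=+5->D; (2,4):dx=+5,dy=+7->C; (2,5):dx=+1,dy=-2->D; (2,6):dx=+6,dy=+4->C
  (2,7):dx=+2,dy=-5->D; (2,8):dx=-2,dy=+9->D; (2,9):dx=+9,dy=-6->D; (3,4):dx=+6,dy=+2->C
  (3,5):dx=+2,dy=-7->D; (3,6):dx=+7,dy=-1->D; (3,7):dx=+3,dy=-10->D; (3,8):dx=-1,dy=+4->D
  (3,9):dx=+10,dy=-11->D; (4,5):dx=-4,dy=-9->C; (4,6):dx=+1,dy=-3->D; (4,7):dx=-3,dy=-12->C
  (4,8):dx=-7,dy=+2->D; (4,9):dx=+4,dy=-13->D; (5,6):dx=+5,dy=+6->C; (5,7):dx=+1,dy=-3->D
  (5,8):dx=-3,dy=+11->D; (5,9):dx=+8,dy=-4->D; (6,7):dx=-4,dy=-9->C; (6,8):dx=-8,dy=+5->D
  (6,9):dx=+3,dy=-10->D; (7,8):dx=-4,dy=+14->D; (7,9):dx=+7,dy=-1->D; (8,9):dx=+11,dy=-15->D
Step 2: C = 11, D = 25, total pairs = 36.
Step 3: tau = (C - D)/(n(n-1)/2) = (11 - 25)/36 = -0.388889.
Step 4: Exact two-sided p-value (enumerate n! = 362880 permutations of y under H0): p = 0.180181.
Step 5: alpha = 0.1. fail to reject H0.

tau_b = -0.3889 (C=11, D=25), p = 0.180181, fail to reject H0.


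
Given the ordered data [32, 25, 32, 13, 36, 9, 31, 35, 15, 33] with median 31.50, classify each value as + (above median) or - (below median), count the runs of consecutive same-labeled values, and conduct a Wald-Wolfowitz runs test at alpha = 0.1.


Step 1: Compute median = 31.50; label A = above, B = below.
Labels in order: ABABABBABA  (n_A = 5, n_B = 5)
Step 2: Count runs R = 9.
Step 3: Under H0 (random ordering), E[R] = 2*n_A*n_B/(n_A+n_B) + 1 = 2*5*5/10 + 1 = 6.0000.
        Var[R] = 2*n_A*n_B*(2*n_A*n_B - n_A - n_B) / ((n_A+n_B)^2 * (n_A+n_B-1)) = 2000/900 = 2.2222.
        SD[R] = 1.4907.
Step 4: Continuity-corrected z = (R - 0.5 - E[R]) / SD[R] = (9 - 0.5 - 6.0000) / 1.4907 = 1.6771.
Step 5: Two-sided p-value via normal approximation = 2*(1 - Phi(|z|)) = 0.093533.
Step 6: alpha = 0.1. reject H0.

R = 9, z = 1.6771, p = 0.093533, reject H0.


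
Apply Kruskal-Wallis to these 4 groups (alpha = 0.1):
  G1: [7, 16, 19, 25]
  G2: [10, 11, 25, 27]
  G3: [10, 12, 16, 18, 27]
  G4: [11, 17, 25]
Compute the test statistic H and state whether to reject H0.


Step 1: Combine all N = 16 observations and assign midranks.
sorted (value, group, rank): (7,G1,1), (10,G2,2.5), (10,G3,2.5), (11,G2,4.5), (11,G4,4.5), (12,G3,6), (16,G1,7.5), (16,G3,7.5), (17,G4,9), (18,G3,10), (19,G1,11), (25,G1,13), (25,G2,13), (25,G4,13), (27,G2,15.5), (27,G3,15.5)
Step 2: Sum ranks within each group.
R_1 = 32.5 (n_1 = 4)
R_2 = 35.5 (n_2 = 4)
R_3 = 41.5 (n_3 = 5)
R_4 = 26.5 (n_4 = 3)
Step 3: H = 12/(N(N+1)) * sum(R_i^2/n_i) - 3(N+1)
     = 12/(16*17) * (32.5^2/4 + 35.5^2/4 + 41.5^2/5 + 26.5^2/3) - 3*17
     = 0.044118 * 1157.66 - 51
     = 0.073162.
Step 4: Ties present; correction factor C = 1 - 48/(16^3 - 16) = 0.988235. Corrected H = 0.073162 / 0.988235 = 0.074033.
Step 5: Under H0, H ~ chi^2(3); p-value = 0.994760.
Step 6: alpha = 0.1. fail to reject H0.

H = 0.0740, df = 3, p = 0.994760, fail to reject H0.


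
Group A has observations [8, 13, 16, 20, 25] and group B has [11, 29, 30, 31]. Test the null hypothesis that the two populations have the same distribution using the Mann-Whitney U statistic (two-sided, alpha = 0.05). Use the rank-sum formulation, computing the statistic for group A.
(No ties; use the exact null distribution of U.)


Step 1: Combine and sort all 9 observations; assign midranks.
sorted (value, group): (8,X), (11,Y), (13,X), (16,X), (20,X), (25,X), (29,Y), (30,Y), (31,Y)
ranks: 8->1, 11->2, 13->3, 16->4, 20->5, 25->6, 29->7, 30->8, 31->9
Step 2: Rank sum for X: R1 = 1 + 3 + 4 + 5 + 6 = 19.
Step 3: U_X = R1 - n1(n1+1)/2 = 19 - 5*6/2 = 19 - 15 = 4.
       U_Y = n1*n2 - U_X = 20 - 4 = 16.
Step 4: No ties, so the exact null distribution of U (based on enumerating the C(9,5) = 126 equally likely rank assignments) gives the two-sided p-value.
Step 5: p-value = 0.190476; compare to alpha = 0.05. fail to reject H0.

U_X = 4, p = 0.190476, fail to reject H0 at alpha = 0.05.


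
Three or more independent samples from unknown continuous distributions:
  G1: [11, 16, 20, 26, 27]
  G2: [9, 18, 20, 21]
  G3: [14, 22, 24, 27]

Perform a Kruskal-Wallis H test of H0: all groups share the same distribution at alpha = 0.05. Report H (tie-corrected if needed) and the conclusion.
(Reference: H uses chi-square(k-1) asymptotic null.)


Step 1: Combine all N = 13 observations and assign midranks.
sorted (value, group, rank): (9,G2,1), (11,G1,2), (14,G3,3), (16,G1,4), (18,G2,5), (20,G1,6.5), (20,G2,6.5), (21,G2,8), (22,G3,9), (24,G3,10), (26,G1,11), (27,G1,12.5), (27,G3,12.5)
Step 2: Sum ranks within each group.
R_1 = 36 (n_1 = 5)
R_2 = 20.5 (n_2 = 4)
R_3 = 34.5 (n_3 = 4)
Step 3: H = 12/(N(N+1)) * sum(R_i^2/n_i) - 3(N+1)
     = 12/(13*14) * (36^2/5 + 20.5^2/4 + 34.5^2/4) - 3*14
     = 0.065934 * 661.825 - 42
     = 1.636813.
Step 4: Ties present; correction factor C = 1 - 12/(13^3 - 13) = 0.994505. Corrected H = 1.636813 / 0.994505 = 1.645856.
Step 5: Under H0, H ~ chi^2(2); p-value = 0.439144.
Step 6: alpha = 0.05. fail to reject H0.

H = 1.6459, df = 2, p = 0.439144, fail to reject H0.


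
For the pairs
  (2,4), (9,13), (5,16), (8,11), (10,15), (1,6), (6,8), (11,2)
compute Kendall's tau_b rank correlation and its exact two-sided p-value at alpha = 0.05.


Step 1: Enumerate the 28 unordered pairs (i,j) with i<j and classify each by sign(x_j-x_i) * sign(y_j-y_i).
  (1,2):dx=+7,dy=+9->C; (1,3):dx=+3,dy=+12->C; (1,4):dx=+6,dy=+7->C; (1,5):dx=+8,dy=+11->C
  (1,6):dx=-1,dy=+2->D; (1,7):dx=+4,dy=+4->C; (1,8):dx=+9,dy=-2->D; (2,3):dx=-4,dy=+3->D
  (2,4):dx=-1,dy=-2->C; (2,5):dx=+1,dy=+2->C; (2,6):dx=-8,dy=-7->C; (2,7):dx=-3,dy=-5->C
  (2,8):dx=+2,dy=-11->D; (3,4):dx=+3,dy=-5->D; (3,5):dx=+5,dy=-1->D; (3,6):dx=-4,dy=-10->C
  (3,7):dx=+1,dy=-8->D; (3,8):dx=+6,dy=-14->D; (4,5):dx=+2,dy=+4->C; (4,6):dx=-7,dy=-5->C
  (4,7):dx=-2,dy=-3->C; (4,8):dx=+3,dy=-9->D; (5,6):dx=-9,dy=-9->C; (5,7):dx=-4,dy=-7->C
  (5,8):dx=+1,dy=-13->D; (6,7):dx=+5,dy=+2->C; (6,8):dx=+10,dy=-4->D; (7,8):dx=+5,dy=-6->D
Step 2: C = 16, D = 12, total pairs = 28.
Step 3: tau = (C - D)/(n(n-1)/2) = (16 - 12)/28 = 0.142857.
Step 4: Exact two-sided p-value (enumerate n! = 40320 permutations of y under H0): p = 0.719544.
Step 5: alpha = 0.05. fail to reject H0.

tau_b = 0.1429 (C=16, D=12), p = 0.719544, fail to reject H0.


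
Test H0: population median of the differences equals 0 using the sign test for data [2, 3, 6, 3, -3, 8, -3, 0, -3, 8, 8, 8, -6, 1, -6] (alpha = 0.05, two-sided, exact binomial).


Step 1: Discard zero differences. Original n = 15; n_eff = number of nonzero differences = 14.
Nonzero differences (with sign): +2, +3, +6, +3, -3, +8, -3, -3, +8, +8, +8, -6, +1, -6
Step 2: Count signs: positive = 9, negative = 5.
Step 3: Under H0: P(positive) = 0.5, so the number of positives S ~ Bin(14, 0.5).
Step 4: Two-sided exact p-value = sum of Bin(14,0.5) probabilities at or below the observed probability = 0.423950.
Step 5: alpha = 0.05. fail to reject H0.

n_eff = 14, pos = 9, neg = 5, p = 0.423950, fail to reject H0.


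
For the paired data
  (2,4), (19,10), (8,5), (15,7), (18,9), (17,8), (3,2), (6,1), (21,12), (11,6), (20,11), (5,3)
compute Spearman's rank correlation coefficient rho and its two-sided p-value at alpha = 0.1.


Step 1: Rank x and y separately (midranks; no ties here).
rank(x): 2->1, 19->10, 8->5, 15->7, 18->9, 17->8, 3->2, 6->4, 21->12, 11->6, 20->11, 5->3
rank(y): 4->4, 10->10, 5->5, 7->7, 9->9, 8->8, 2->2, 1->1, 12->12, 6->6, 11->11, 3->3
Step 2: d_i = R_x(i) - R_y(i); compute d_i^2.
  (1-4)^2=9, (10-10)^2=0, (5-5)^2=0, (7-7)^2=0, (9-9)^2=0, (8-8)^2=0, (2-2)^2=0, (4-1)^2=9, (12-12)^2=0, (6-6)^2=0, (11-11)^2=0, (3-3)^2=0
sum(d^2) = 18.
Step 3: rho = 1 - 6*18 / (12*(12^2 - 1)) = 1 - 108/1716 = 0.937063.
Step 4: Under H0, t = rho * sqrt((n-2)/(1-rho^2)) = 8.4868 ~ t(10).
Step 5: Two-sided p-value from the t-distribution with 10 df = 0.000007.
Step 6: alpha = 0.1. reject H0.

rho = 0.9371, p = 0.000007, reject H0 at alpha = 0.1.


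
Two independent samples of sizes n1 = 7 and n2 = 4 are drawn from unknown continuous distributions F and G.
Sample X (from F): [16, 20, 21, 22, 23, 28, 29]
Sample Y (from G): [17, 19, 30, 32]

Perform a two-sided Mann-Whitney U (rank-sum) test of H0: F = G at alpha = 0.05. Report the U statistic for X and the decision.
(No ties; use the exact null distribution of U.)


Step 1: Combine and sort all 11 observations; assign midranks.
sorted (value, group): (16,X), (17,Y), (19,Y), (20,X), (21,X), (22,X), (23,X), (28,X), (29,X), (30,Y), (32,Y)
ranks: 16->1, 17->2, 19->3, 20->4, 21->5, 22->6, 23->7, 28->8, 29->9, 30->10, 32->11
Step 2: Rank sum for X: R1 = 1 + 4 + 5 + 6 + 7 + 8 + 9 = 40.
Step 3: U_X = R1 - n1(n1+1)/2 = 40 - 7*8/2 = 40 - 28 = 12.
       U_Y = n1*n2 - U_X = 28 - 12 = 16.
Step 4: No ties, so the exact null distribution of U (based on enumerating the C(11,7) = 330 equally likely rank assignments) gives the two-sided p-value.
Step 5: p-value = 0.787879; compare to alpha = 0.05. fail to reject H0.

U_X = 12, p = 0.787879, fail to reject H0 at alpha = 0.05.


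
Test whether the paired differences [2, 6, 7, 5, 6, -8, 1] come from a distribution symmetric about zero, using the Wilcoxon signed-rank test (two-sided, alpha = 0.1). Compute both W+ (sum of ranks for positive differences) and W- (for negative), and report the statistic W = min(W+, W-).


Step 1: Drop any zero differences (none here) and take |d_i|.
|d| = [2, 6, 7, 5, 6, 8, 1]
Step 2: Midrank |d_i| (ties get averaged ranks).
ranks: |2|->2, |6|->4.5, |7|->6, |5|->3, |6|->4.5, |8|->7, |1|->1
Step 3: Attach original signs; sum ranks with positive sign and with negative sign.
W+ = 2 + 4.5 + 6 + 3 + 4.5 + 1 = 21
W- = 7 = 7
(Check: W+ + W- = 28 should equal n(n+1)/2 = 28.)
Step 4: Test statistic W = min(W+, W-) = 7.
Step 5: Ties in |d|, so use the tie-corrected normal approximation.
        E[W] = n(n+1)/4 = 7*8/4 = 14.
        Tie groups: |d|=6 (t=2); sum(t^3 - t) = 6.
        Var[W] = n(n+1)(2n+1)/24 - sum(t^3-t)/48 = 840/24 - 6/48 = 34.875.
        z = (W - E[W]) / sqrt(Var[W]) = (7 - 14) / 5.9055 = -1.1853.
        Two-sided p = 2*Phi(z) = 0.235885.
Step 6: alpha = 0.1. fail to reject H0.

W+ = 21, W- = 7, W = min = 7, p = 0.235885, fail to reject H0.


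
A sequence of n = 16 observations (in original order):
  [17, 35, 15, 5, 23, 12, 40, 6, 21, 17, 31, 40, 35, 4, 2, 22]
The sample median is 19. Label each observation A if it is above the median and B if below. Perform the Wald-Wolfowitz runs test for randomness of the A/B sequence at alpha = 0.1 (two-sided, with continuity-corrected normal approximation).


Step 1: Compute median = 19; label A = above, B = below.
Labels in order: BABBABABABAAABBA  (n_A = 8, n_B = 8)
Step 2: Count runs R = 12.
Step 3: Under H0 (random ordering), E[R] = 2*n_A*n_B/(n_A+n_B) + 1 = 2*8*8/16 + 1 = 9.0000.
        Var[R] = 2*n_A*n_B*(2*n_A*n_B - n_A - n_B) / ((n_A+n_B)^2 * (n_A+n_B-1)) = 14336/3840 = 3.7333.
        SD[R] = 1.9322.
Step 4: Continuity-corrected z = (R - 0.5 - E[R]) / SD[R] = (12 - 0.5 - 9.0000) / 1.9322 = 1.2939.
Step 5: Two-sided p-value via normal approximation = 2*(1 - Phi(|z|)) = 0.195709.
Step 6: alpha = 0.1. fail to reject H0.

R = 12, z = 1.2939, p = 0.195709, fail to reject H0.


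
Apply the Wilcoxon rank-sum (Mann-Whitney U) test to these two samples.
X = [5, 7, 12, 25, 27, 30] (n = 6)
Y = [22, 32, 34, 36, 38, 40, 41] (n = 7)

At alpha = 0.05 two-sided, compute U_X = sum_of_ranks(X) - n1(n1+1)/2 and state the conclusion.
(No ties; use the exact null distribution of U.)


Step 1: Combine and sort all 13 observations; assign midranks.
sorted (value, group): (5,X), (7,X), (12,X), (22,Y), (25,X), (27,X), (30,X), (32,Y), (34,Y), (36,Y), (38,Y), (40,Y), (41,Y)
ranks: 5->1, 7->2, 12->3, 22->4, 25->5, 27->6, 30->7, 32->8, 34->9, 36->10, 38->11, 40->12, 41->13
Step 2: Rank sum for X: R1 = 1 + 2 + 3 + 5 + 6 + 7 = 24.
Step 3: U_X = R1 - n1(n1+1)/2 = 24 - 6*7/2 = 24 - 21 = 3.
       U_Y = n1*n2 - U_X = 42 - 3 = 39.
Step 4: No ties, so the exact null distribution of U (based on enumerating the C(13,6) = 1716 equally likely rank assignments) gives the two-sided p-value.
Step 5: p-value = 0.008159; compare to alpha = 0.05. reject H0.

U_X = 3, p = 0.008159, reject H0 at alpha = 0.05.


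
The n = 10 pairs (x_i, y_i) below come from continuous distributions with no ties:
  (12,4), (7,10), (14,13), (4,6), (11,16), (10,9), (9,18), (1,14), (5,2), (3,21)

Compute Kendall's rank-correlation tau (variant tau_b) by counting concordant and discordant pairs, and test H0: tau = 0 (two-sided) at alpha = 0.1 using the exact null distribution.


Step 1: Enumerate the 45 unordered pairs (i,j) with i<j and classify each by sign(x_j-x_i) * sign(y_j-y_i).
  (1,2):dx=-5,dy=+6->D; (1,3):dx=+2,dy=+9->C; (1,4):dx=-8,dy=+2->D; (1,5):dx=-1,dy=+12->D
  (1,6):dx=-2,dy=+5->D; (1,7):dx=-3,dy=+14->D; (1,8):dx=-11,dy=+10->D; (1,9):dx=-7,dy=-2->C
  (1,10):dx=-9,dy=+17->D; (2,3):dx=+7,dy=+3->C; (2,4):dx=-3,dy=-4->C; (2,5):dx=+4,dy=+6->C
  (2,6):dx=+3,dy=-1->D; (2,7):dx=+2,dy=+8->C; (2,8):dx=-6,dy=+4->D; (2,9):dx=-2,dy=-8->C
  (2,10):dx=-4,dy=+11->D; (3,4):dx=-10,dy=-7->C; (3,5):dx=-3,dy=+3->D; (3,6):dx=-4,dy=-4->C
  (3,7):dx=-5,dy=+5->D; (3,8):dx=-13,dy=+1->D; (3,9):dx=-9,dy=-11->C; (3,10):dx=-11,dy=+8->D
  (4,5):dx=+7,dy=+10->C; (4,6):dx=+6,dy=+3->C; (4,7):dx=+5,dy=+12->C; (4,8):dx=-3,dy=+8->D
  (4,9):dx=+1,dy=-4->D; (4,10):dx=-1,dy=+15->D; (5,6):dx=-1,dy=-7->C; (5,7):dx=-2,dy=+2->D
  (5,8):dx=-10,dy=-2->C; (5,9):dx=-6,dy=-14->C; (5,10):dx=-8,dy=+5->D; (6,7):dx=-1,dy=+9->D
  (6,8):dx=-9,dy=+5->D; (6,9):dx=-5,dy=-7->C; (6,10):dx=-7,dy=+12->D; (7,8):dx=-8,dy=-4->C
  (7,9):dx=-4,dy=-16->C; (7,10):dx=-6,dy=+3->D; (8,9):dx=+4,dy=-12->D; (8,10):dx=+2,dy=+7->C
  (9,10):dx=-2,dy=+19->D
Step 2: C = 20, D = 25, total pairs = 45.
Step 3: tau = (C - D)/(n(n-1)/2) = (20 - 25)/45 = -0.111111.
Step 4: Exact two-sided p-value (enumerate n! = 3628800 permutations of y under H0): p = 0.727490.
Step 5: alpha = 0.1. fail to reject H0.

tau_b = -0.1111 (C=20, D=25), p = 0.727490, fail to reject H0.


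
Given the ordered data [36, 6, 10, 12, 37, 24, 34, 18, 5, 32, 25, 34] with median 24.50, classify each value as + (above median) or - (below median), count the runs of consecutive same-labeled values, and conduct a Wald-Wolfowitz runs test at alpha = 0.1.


Step 1: Compute median = 24.50; label A = above, B = below.
Labels in order: ABBBABABBAAA  (n_A = 6, n_B = 6)
Step 2: Count runs R = 7.
Step 3: Under H0 (random ordering), E[R] = 2*n_A*n_B/(n_A+n_B) + 1 = 2*6*6/12 + 1 = 7.0000.
        Var[R] = 2*n_A*n_B*(2*n_A*n_B - n_A - n_B) / ((n_A+n_B)^2 * (n_A+n_B-1)) = 4320/1584 = 2.7273.
        SD[R] = 1.6514.
Step 4: R = E[R], so z = 0 with no continuity correction.
Step 5: Two-sided p-value via normal approximation = 2*(1 - Phi(|z|)) = 1.000000.
Step 6: alpha = 0.1. fail to reject H0.

R = 7, z = 0.0000, p = 1.000000, fail to reject H0.


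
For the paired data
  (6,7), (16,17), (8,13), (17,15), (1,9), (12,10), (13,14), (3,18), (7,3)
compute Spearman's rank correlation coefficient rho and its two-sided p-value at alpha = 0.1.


Step 1: Rank x and y separately (midranks; no ties here).
rank(x): 6->3, 16->8, 8->5, 17->9, 1->1, 12->6, 13->7, 3->2, 7->4
rank(y): 7->2, 17->8, 13->5, 15->7, 9->3, 10->4, 14->6, 18->9, 3->1
Step 2: d_i = R_x(i) - R_y(i); compute d_i^2.
  (3-2)^2=1, (8-8)^2=0, (5-5)^2=0, (9-7)^2=4, (1-3)^2=4, (6-4)^2=4, (7-6)^2=1, (2-9)^2=49, (4-1)^2=9
sum(d^2) = 72.
Step 3: rho = 1 - 6*72 / (9*(9^2 - 1)) = 1 - 432/720 = 0.400000.
Step 4: Under H0, t = rho * sqrt((n-2)/(1-rho^2)) = 1.1547 ~ t(7).
Step 5: Two-sided p-value from the t-distribution with 7 df = 0.286105.
Step 6: alpha = 0.1. fail to reject H0.

rho = 0.4000, p = 0.286105, fail to reject H0 at alpha = 0.1.


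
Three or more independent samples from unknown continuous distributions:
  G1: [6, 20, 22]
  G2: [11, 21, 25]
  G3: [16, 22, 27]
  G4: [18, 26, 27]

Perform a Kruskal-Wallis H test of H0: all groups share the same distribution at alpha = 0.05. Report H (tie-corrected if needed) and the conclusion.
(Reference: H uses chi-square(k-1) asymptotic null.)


Step 1: Combine all N = 12 observations and assign midranks.
sorted (value, group, rank): (6,G1,1), (11,G2,2), (16,G3,3), (18,G4,4), (20,G1,5), (21,G2,6), (22,G1,7.5), (22,G3,7.5), (25,G2,9), (26,G4,10), (27,G3,11.5), (27,G4,11.5)
Step 2: Sum ranks within each group.
R_1 = 13.5 (n_1 = 3)
R_2 = 17 (n_2 = 3)
R_3 = 22 (n_3 = 3)
R_4 = 25.5 (n_4 = 3)
Step 3: H = 12/(N(N+1)) * sum(R_i^2/n_i) - 3(N+1)
     = 12/(12*13) * (13.5^2/3 + 17^2/3 + 22^2/3 + 25.5^2/3) - 3*13
     = 0.076923 * 535.167 - 39
     = 2.166667.
Step 4: Ties present; correction factor C = 1 - 12/(12^3 - 12) = 0.993007. Corrected H = 2.166667 / 0.993007 = 2.181925.
Step 5: Under H0, H ~ chi^2(3); p-value = 0.535517.
Step 6: alpha = 0.05. fail to reject H0.

H = 2.1819, df = 3, p = 0.535517, fail to reject H0.


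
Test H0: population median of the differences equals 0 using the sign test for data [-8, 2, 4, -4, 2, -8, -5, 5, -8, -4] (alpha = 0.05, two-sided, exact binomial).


Step 1: Discard zero differences. Original n = 10; n_eff = number of nonzero differences = 10.
Nonzero differences (with sign): -8, +2, +4, -4, +2, -8, -5, +5, -8, -4
Step 2: Count signs: positive = 4, negative = 6.
Step 3: Under H0: P(positive) = 0.5, so the number of positives S ~ Bin(10, 0.5).
Step 4: Two-sided exact p-value = sum of Bin(10,0.5) probabilities at or below the observed probability = 0.753906.
Step 5: alpha = 0.05. fail to reject H0.

n_eff = 10, pos = 4, neg = 6, p = 0.753906, fail to reject H0.


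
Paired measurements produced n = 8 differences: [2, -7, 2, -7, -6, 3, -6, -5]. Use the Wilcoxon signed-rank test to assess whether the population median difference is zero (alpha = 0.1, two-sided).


Step 1: Drop any zero differences (none here) and take |d_i|.
|d| = [2, 7, 2, 7, 6, 3, 6, 5]
Step 2: Midrank |d_i| (ties get averaged ranks).
ranks: |2|->1.5, |7|->7.5, |2|->1.5, |7|->7.5, |6|->5.5, |3|->3, |6|->5.5, |5|->4
Step 3: Attach original signs; sum ranks with positive sign and with negative sign.
W+ = 1.5 + 1.5 + 3 = 6
W- = 7.5 + 7.5 + 5.5 + 5.5 + 4 = 30
(Check: W+ + W- = 36 should equal n(n+1)/2 = 36.)
Step 4: Test statistic W = min(W+, W-) = 6.
Step 5: Ties in |d|, so use the tie-corrected normal approximation.
        E[W] = n(n+1)/4 = 8*9/4 = 18.
        Tie groups: |d|=2 (t=2), |d|=6 (t=2), |d|=7 (t=2); sum(t^3 - t) = 18.
        Var[W] = n(n+1)(2n+1)/24 - sum(t^3-t)/48 = 1224/24 - 18/48 = 50.625.
        z = (W - E[W]) / sqrt(Var[W]) = (6 - 18) / 7.1151 = -1.6865.
        Two-sided p = 2*Phi(z) = 0.091690.
Step 6: alpha = 0.1. reject H0.

W+ = 6, W- = 30, W = min = 6, p = 0.091690, reject H0.


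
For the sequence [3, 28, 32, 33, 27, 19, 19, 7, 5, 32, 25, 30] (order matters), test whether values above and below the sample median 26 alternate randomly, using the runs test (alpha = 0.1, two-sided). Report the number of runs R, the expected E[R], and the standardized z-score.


Step 1: Compute median = 26; label A = above, B = below.
Labels in order: BAAAABBBBABA  (n_A = 6, n_B = 6)
Step 2: Count runs R = 6.
Step 3: Under H0 (random ordering), E[R] = 2*n_A*n_B/(n_A+n_B) + 1 = 2*6*6/12 + 1 = 7.0000.
        Var[R] = 2*n_A*n_B*(2*n_A*n_B - n_A - n_B) / ((n_A+n_B)^2 * (n_A+n_B-1)) = 4320/1584 = 2.7273.
        SD[R] = 1.6514.
Step 4: Continuity-corrected z = (R + 0.5 - E[R]) / SD[R] = (6 + 0.5 - 7.0000) / 1.6514 = -0.3028.
Step 5: Two-sided p-value via normal approximation = 2*(1 - Phi(|z|)) = 0.762069.
Step 6: alpha = 0.1. fail to reject H0.

R = 6, z = -0.3028, p = 0.762069, fail to reject H0.


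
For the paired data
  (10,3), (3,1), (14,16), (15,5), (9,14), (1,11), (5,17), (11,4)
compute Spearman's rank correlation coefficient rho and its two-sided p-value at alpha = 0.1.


Step 1: Rank x and y separately (midranks; no ties here).
rank(x): 10->5, 3->2, 14->7, 15->8, 9->4, 1->1, 5->3, 11->6
rank(y): 3->2, 1->1, 16->7, 5->4, 14->6, 11->5, 17->8, 4->3
Step 2: d_i = R_x(i) - R_y(i); compute d_i^2.
  (5-2)^2=9, (2-1)^2=1, (7-7)^2=0, (8-4)^2=16, (4-6)^2=4, (1-5)^2=16, (3-8)^2=25, (6-3)^2=9
sum(d^2) = 80.
Step 3: rho = 1 - 6*80 / (8*(8^2 - 1)) = 1 - 480/504 = 0.047619.
Step 4: Under H0, t = rho * sqrt((n-2)/(1-rho^2)) = 0.1168 ~ t(6).
Step 5: Two-sided p-value from the t-distribution with 6 df = 0.910849.
Step 6: alpha = 0.1. fail to reject H0.

rho = 0.0476, p = 0.910849, fail to reject H0 at alpha = 0.1.


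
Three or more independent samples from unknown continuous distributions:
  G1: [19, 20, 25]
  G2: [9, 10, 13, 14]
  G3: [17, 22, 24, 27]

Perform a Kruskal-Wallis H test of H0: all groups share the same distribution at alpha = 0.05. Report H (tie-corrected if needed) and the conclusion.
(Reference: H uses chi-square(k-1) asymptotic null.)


Step 1: Combine all N = 11 observations and assign midranks.
sorted (value, group, rank): (9,G2,1), (10,G2,2), (13,G2,3), (14,G2,4), (17,G3,5), (19,G1,6), (20,G1,7), (22,G3,8), (24,G3,9), (25,G1,10), (27,G3,11)
Step 2: Sum ranks within each group.
R_1 = 23 (n_1 = 3)
R_2 = 10 (n_2 = 4)
R_3 = 33 (n_3 = 4)
Step 3: H = 12/(N(N+1)) * sum(R_i^2/n_i) - 3(N+1)
     = 12/(11*12) * (23^2/3 + 10^2/4 + 33^2/4) - 3*12
     = 0.090909 * 473.583 - 36
     = 7.053030.
Step 4: No ties, so H is used without correction.
Step 5: Under H0, H ~ chi^2(2); p-value = 0.029407.
Step 6: alpha = 0.05. reject H0.

H = 7.0530, df = 2, p = 0.029407, reject H0.


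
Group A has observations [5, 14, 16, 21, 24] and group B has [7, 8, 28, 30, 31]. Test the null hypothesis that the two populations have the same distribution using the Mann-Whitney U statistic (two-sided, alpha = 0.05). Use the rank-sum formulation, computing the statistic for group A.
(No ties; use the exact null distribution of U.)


Step 1: Combine and sort all 10 observations; assign midranks.
sorted (value, group): (5,X), (7,Y), (8,Y), (14,X), (16,X), (21,X), (24,X), (28,Y), (30,Y), (31,Y)
ranks: 5->1, 7->2, 8->3, 14->4, 16->5, 21->6, 24->7, 28->8, 30->9, 31->10
Step 2: Rank sum for X: R1 = 1 + 4 + 5 + 6 + 7 = 23.
Step 3: U_X = R1 - n1(n1+1)/2 = 23 - 5*6/2 = 23 - 15 = 8.
       U_Y = n1*n2 - U_X = 25 - 8 = 17.
Step 4: No ties, so the exact null distribution of U (based on enumerating the C(10,5) = 252 equally likely rank assignments) gives the two-sided p-value.
Step 5: p-value = 0.420635; compare to alpha = 0.05. fail to reject H0.

U_X = 8, p = 0.420635, fail to reject H0 at alpha = 0.05.


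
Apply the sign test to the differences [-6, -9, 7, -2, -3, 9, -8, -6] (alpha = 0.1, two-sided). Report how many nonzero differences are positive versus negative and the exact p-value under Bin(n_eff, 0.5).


Step 1: Discard zero differences. Original n = 8; n_eff = number of nonzero differences = 8.
Nonzero differences (with sign): -6, -9, +7, -2, -3, +9, -8, -6
Step 2: Count signs: positive = 2, negative = 6.
Step 3: Under H0: P(positive) = 0.5, so the number of positives S ~ Bin(8, 0.5).
Step 4: Two-sided exact p-value = sum of Bin(8,0.5) probabilities at or below the observed probability = 0.289062.
Step 5: alpha = 0.1. fail to reject H0.

n_eff = 8, pos = 2, neg = 6, p = 0.289062, fail to reject H0.


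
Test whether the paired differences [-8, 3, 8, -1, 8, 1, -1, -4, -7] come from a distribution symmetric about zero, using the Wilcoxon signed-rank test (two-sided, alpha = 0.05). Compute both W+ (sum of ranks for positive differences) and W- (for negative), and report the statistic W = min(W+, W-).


Step 1: Drop any zero differences (none here) and take |d_i|.
|d| = [8, 3, 8, 1, 8, 1, 1, 4, 7]
Step 2: Midrank |d_i| (ties get averaged ranks).
ranks: |8|->8, |3|->4, |8|->8, |1|->2, |8|->8, |1|->2, |1|->2, |4|->5, |7|->6
Step 3: Attach original signs; sum ranks with positive sign and with negative sign.
W+ = 4 + 8 + 8 + 2 = 22
W- = 8 + 2 + 2 + 5 + 6 = 23
(Check: W+ + W- = 45 should equal n(n+1)/2 = 45.)
Step 4: Test statistic W = min(W+, W-) = 22.
Step 5: Ties in |d|, so use the tie-corrected normal approximation.
        E[W] = n(n+1)/4 = 9*10/4 = 22.5.
        Tie groups: |d|=1 (t=3), |d|=8 (t=3); sum(t^3 - t) = 48.
        Var[W] = n(n+1)(2n+1)/24 - sum(t^3-t)/48 = 1710/24 - 48/48 = 70.25.
        z = (W - E[W]) / sqrt(Var[W]) = (22 - 22.5) / 8.3815 = -0.0597.
        Two-sided p = 2*Phi(z) = 0.952430.
Step 6: alpha = 0.05. fail to reject H0.

W+ = 22, W- = 23, W = min = 22, p = 0.952430, fail to reject H0.


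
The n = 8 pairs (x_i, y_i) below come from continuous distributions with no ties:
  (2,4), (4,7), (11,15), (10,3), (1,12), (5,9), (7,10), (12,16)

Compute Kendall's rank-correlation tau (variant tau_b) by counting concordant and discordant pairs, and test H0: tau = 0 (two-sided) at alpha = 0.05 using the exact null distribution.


Step 1: Enumerate the 28 unordered pairs (i,j) with i<j and classify each by sign(x_j-x_i) * sign(y_j-y_i).
  (1,2):dx=+2,dy=+3->C; (1,3):dx=+9,dy=+11->C; (1,4):dx=+8,dy=-1->D; (1,5):dx=-1,dy=+8->D
  (1,6):dx=+3,dy=+5->C; (1,7):dx=+5,dy=+6->C; (1,8):dx=+10,dy=+12->C; (2,3):dx=+7,dy=+8->C
  (2,4):dx=+6,dy=-4->D; (2,5):dx=-3,dy=+5->D; (2,6):dx=+1,dy=+2->C; (2,7):dx=+3,dy=+3->C
  (2,8):dx=+8,dy=+9->C; (3,4):dx=-1,dy=-12->C; (3,5):dx=-10,dy=-3->C; (3,6):dx=-6,dy=-6->C
  (3,7):dx=-4,dy=-5->C; (3,8):dx=+1,dy=+1->C; (4,5):dx=-9,dy=+9->D; (4,6):dx=-5,dy=+6->D
  (4,7):dx=-3,dy=+7->D; (4,8):dx=+2,dy=+13->C; (5,6):dx=+4,dy=-3->D; (5,7):dx=+6,dy=-2->D
  (5,8):dx=+11,dy=+4->C; (6,7):dx=+2,dy=+1->C; (6,8):dx=+7,dy=+7->C; (7,8):dx=+5,dy=+6->C
Step 2: C = 19, D = 9, total pairs = 28.
Step 3: tau = (C - D)/(n(n-1)/2) = (19 - 9)/28 = 0.357143.
Step 4: Exact two-sided p-value (enumerate n! = 40320 permutations of y under H0): p = 0.275099.
Step 5: alpha = 0.05. fail to reject H0.

tau_b = 0.3571 (C=19, D=9), p = 0.275099, fail to reject H0.


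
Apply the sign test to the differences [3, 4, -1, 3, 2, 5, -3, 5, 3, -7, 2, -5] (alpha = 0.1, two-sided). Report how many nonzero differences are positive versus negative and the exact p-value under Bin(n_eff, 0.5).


Step 1: Discard zero differences. Original n = 12; n_eff = number of nonzero differences = 12.
Nonzero differences (with sign): +3, +4, -1, +3, +2, +5, -3, +5, +3, -7, +2, -5
Step 2: Count signs: positive = 8, negative = 4.
Step 3: Under H0: P(positive) = 0.5, so the number of positives S ~ Bin(12, 0.5).
Step 4: Two-sided exact p-value = sum of Bin(12,0.5) probabilities at or below the observed probability = 0.387695.
Step 5: alpha = 0.1. fail to reject H0.

n_eff = 12, pos = 8, neg = 4, p = 0.387695, fail to reject H0.


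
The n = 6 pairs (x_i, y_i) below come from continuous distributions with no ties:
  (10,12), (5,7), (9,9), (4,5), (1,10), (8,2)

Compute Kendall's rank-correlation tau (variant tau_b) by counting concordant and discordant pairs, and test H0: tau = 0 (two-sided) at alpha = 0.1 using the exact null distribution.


Step 1: Enumerate the 15 unordered pairs (i,j) with i<j and classify each by sign(x_j-x_i) * sign(y_j-y_i).
  (1,2):dx=-5,dy=-5->C; (1,3):dx=-1,dy=-3->C; (1,4):dx=-6,dy=-7->C; (1,5):dx=-9,dy=-2->C
  (1,6):dx=-2,dy=-10->C; (2,3):dx=+4,dy=+2->C; (2,4):dx=-1,dy=-2->C; (2,5):dx=-4,dy=+3->D
  (2,6):dx=+3,dy=-5->D; (3,4):dx=-5,dy=-4->C; (3,5):dx=-8,dy=+1->D; (3,6):dx=-1,dy=-7->C
  (4,5):dx=-3,dy=+5->D; (4,6):dx=+4,dy=-3->D; (5,6):dx=+7,dy=-8->D
Step 2: C = 9, D = 6, total pairs = 15.
Step 3: tau = (C - D)/(n(n-1)/2) = (9 - 6)/15 = 0.200000.
Step 4: Exact two-sided p-value (enumerate n! = 720 permutations of y under H0): p = 0.719444.
Step 5: alpha = 0.1. fail to reject H0.

tau_b = 0.2000 (C=9, D=6), p = 0.719444, fail to reject H0.


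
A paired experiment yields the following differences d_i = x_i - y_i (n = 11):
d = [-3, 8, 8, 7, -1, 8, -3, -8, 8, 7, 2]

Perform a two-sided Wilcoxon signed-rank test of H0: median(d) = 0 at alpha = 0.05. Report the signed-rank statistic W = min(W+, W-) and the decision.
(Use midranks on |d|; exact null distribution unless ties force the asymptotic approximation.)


Step 1: Drop any zero differences (none here) and take |d_i|.
|d| = [3, 8, 8, 7, 1, 8, 3, 8, 8, 7, 2]
Step 2: Midrank |d_i| (ties get averaged ranks).
ranks: |3|->3.5, |8|->9, |8|->9, |7|->5.5, |1|->1, |8|->9, |3|->3.5, |8|->9, |8|->9, |7|->5.5, |2|->2
Step 3: Attach original signs; sum ranks with positive sign and with negative sign.
W+ = 9 + 9 + 5.5 + 9 + 9 + 5.5 + 2 = 49
W- = 3.5 + 1 + 3.5 + 9 = 17
(Check: W+ + W- = 66 should equal n(n+1)/2 = 66.)
Step 4: Test statistic W = min(W+, W-) = 17.
Step 5: Ties in |d|, so use the tie-corrected normal approximation.
        E[W] = n(n+1)/4 = 11*12/4 = 33.
        Tie groups: |d|=3 (t=2), |d|=7 (t=2), |d|=8 (t=5); sum(t^3 - t) = 132.
        Var[W] = n(n+1)(2n+1)/24 - sum(t^3-t)/48 = 3036/24 - 132/48 = 123.75.
        z = (W - E[W]) / sqrt(Var[W]) = (17 - 33) / 11.1243 = -1.4383.
        Two-sided p = 2*Phi(z) = 0.150351.
Step 6: alpha = 0.05. fail to reject H0.

W+ = 49, W- = 17, W = min = 17, p = 0.150351, fail to reject H0.


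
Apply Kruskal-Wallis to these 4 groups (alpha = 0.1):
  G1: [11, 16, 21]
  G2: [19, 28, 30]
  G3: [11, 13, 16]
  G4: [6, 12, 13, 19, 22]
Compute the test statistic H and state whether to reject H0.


Step 1: Combine all N = 14 observations and assign midranks.
sorted (value, group, rank): (6,G4,1), (11,G1,2.5), (11,G3,2.5), (12,G4,4), (13,G3,5.5), (13,G4,5.5), (16,G1,7.5), (16,G3,7.5), (19,G2,9.5), (19,G4,9.5), (21,G1,11), (22,G4,12), (28,G2,13), (30,G2,14)
Step 2: Sum ranks within each group.
R_1 = 21 (n_1 = 3)
R_2 = 36.5 (n_2 = 3)
R_3 = 15.5 (n_3 = 3)
R_4 = 32 (n_4 = 5)
Step 3: H = 12/(N(N+1)) * sum(R_i^2/n_i) - 3(N+1)
     = 12/(14*15) * (21^2/3 + 36.5^2/3 + 15.5^2/3 + 32^2/5) - 3*15
     = 0.057143 * 875.967 - 45
     = 5.055238.
Step 4: Ties present; correction factor C = 1 - 24/(14^3 - 14) = 0.991209. Corrected H = 5.055238 / 0.991209 = 5.100074.
Step 5: Under H0, H ~ chi^2(3); p-value = 0.164614.
Step 6: alpha = 0.1. fail to reject H0.

H = 5.1001, df = 3, p = 0.164614, fail to reject H0.
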